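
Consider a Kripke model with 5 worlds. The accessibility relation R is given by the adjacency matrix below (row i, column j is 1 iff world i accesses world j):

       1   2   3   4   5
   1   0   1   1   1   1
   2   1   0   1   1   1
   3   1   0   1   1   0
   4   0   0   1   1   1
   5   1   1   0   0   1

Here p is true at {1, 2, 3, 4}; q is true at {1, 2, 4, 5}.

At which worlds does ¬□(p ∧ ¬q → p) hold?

1: □(p ∧ ¬q → p) is T. ✗
2: □(p ∧ ¬q → p) is T. ✗
3: □(p ∧ ¬q → p) is T. ✗
4: □(p ∧ ¬q → p) is T. ✗
5: □(p ∧ ¬q → p) is T. ✗

∅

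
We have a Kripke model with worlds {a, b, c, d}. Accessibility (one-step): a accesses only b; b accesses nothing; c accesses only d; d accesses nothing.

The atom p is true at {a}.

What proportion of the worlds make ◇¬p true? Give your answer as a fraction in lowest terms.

a: successors {b}; ¬p there: b:T. ✓
b: no successors, so ◇¬p fails. ✗
c: successors {d}; ¬p there: d:T. ✓
d: no successors, so ◇¬p fails. ✗
That's 2 of 4 worlds, so 2/4 = 1/2.

1/2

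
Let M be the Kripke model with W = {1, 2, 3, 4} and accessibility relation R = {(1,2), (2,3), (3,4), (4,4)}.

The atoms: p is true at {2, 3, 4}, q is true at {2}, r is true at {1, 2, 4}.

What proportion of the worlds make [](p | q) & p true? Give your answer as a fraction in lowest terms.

1: [](p | q) is T, p is F. ✗
2: [](p | q) is T, p is T. ✓
3: [](p | q) is T, p is T. ✓
4: [](p | q) is T, p is T. ✓
That's 3 of 4 worlds, so 3/4.

3/4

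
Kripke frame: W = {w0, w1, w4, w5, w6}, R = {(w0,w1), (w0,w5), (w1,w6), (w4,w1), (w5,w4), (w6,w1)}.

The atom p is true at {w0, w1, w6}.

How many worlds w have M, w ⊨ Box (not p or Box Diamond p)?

5

w0: successors {w1, w5}; not p or Box Diamond p there: w1:T, w5:T. ✓
w1: successors {w6}; not p or Box Diamond p there: w6:T. ✓
w4: successors {w1}; not p or Box Diamond p there: w1:T. ✓
w5: successors {w4}; not p or Box Diamond p there: w4:T. ✓
w6: successors {w1}; not p or Box Diamond p there: w1:T. ✓
Satisfying worlds: {w0, w1, w4, w5, w6}.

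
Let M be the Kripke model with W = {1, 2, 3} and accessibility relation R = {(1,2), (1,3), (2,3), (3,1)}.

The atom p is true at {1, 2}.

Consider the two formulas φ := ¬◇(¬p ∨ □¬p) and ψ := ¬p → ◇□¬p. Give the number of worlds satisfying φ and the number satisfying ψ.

1 and 2

For ¬◇(¬p ∨ □¬p):
1: ◇(¬p ∨ □¬p) is T. ✗
2: ◇(¬p ∨ □¬p) is T. ✗
3: ◇(¬p ∨ □¬p) is F. ✓
— 1 world.
For ¬p → ◇□¬p:
1: ¬p is F, ◇□¬p is T. ✓
2: ¬p is F, ◇□¬p is F. ✓
3: ¬p is T, ◇□¬p is F. ✗
— 2 worlds.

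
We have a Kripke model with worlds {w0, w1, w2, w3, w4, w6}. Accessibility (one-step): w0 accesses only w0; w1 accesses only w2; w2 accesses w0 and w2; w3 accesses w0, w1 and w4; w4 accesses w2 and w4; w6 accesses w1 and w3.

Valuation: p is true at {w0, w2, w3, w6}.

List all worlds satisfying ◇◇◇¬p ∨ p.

w0: ◇◇◇¬p is F, p is T. ✓
w1: ◇◇◇¬p is F, p is F. ✗
w2: ◇◇◇¬p is F, p is T. ✓
w3: ◇◇◇¬p is T, p is T. ✓
w4: ◇◇◇¬p is T, p is F. ✓
w6: ◇◇◇¬p is T, p is T. ✓

{w0, w2, w3, w4, w6}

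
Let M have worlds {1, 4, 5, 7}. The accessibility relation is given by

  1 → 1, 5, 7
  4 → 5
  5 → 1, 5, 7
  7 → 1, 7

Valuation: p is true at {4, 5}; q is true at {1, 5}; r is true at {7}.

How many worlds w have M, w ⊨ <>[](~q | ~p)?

1: successors {1, 5, 7}; [](~q | ~p) there: 1:F, 5:F, 7:T. ✓
4: successors {5}; [](~q | ~p) there: 5:F. ✗
5: successors {1, 5, 7}; [](~q | ~p) there: 1:F, 5:F, 7:T. ✓
7: successors {1, 7}; [](~q | ~p) there: 1:F, 7:T. ✓
Satisfying worlds: {1, 5, 7}.

3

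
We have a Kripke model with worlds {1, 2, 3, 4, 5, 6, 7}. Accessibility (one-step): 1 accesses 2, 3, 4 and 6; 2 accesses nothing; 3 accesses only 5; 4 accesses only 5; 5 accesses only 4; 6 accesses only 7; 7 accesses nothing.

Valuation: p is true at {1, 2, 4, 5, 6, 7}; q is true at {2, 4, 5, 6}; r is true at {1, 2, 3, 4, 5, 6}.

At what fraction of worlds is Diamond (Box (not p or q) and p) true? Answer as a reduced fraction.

1: successors {2, 3, 4, 6}; Box (not p or q) and p there: 2:T, 3:F, 4:T, 6:F. ✓
2: no successors, so Diamond (Box (not p or q) and p) fails. ✗
3: successors {5}; Box (not p or q) and p there: 5:T. ✓
4: successors {5}; Box (not p or q) and p there: 5:T. ✓
5: successors {4}; Box (not p or q) and p there: 4:T. ✓
6: successors {7}; Box (not p or q) and p there: 7:T. ✓
7: no successors, so Diamond (Box (not p or q) and p) fails. ✗
That's 5 of 7 worlds, so 5/7.

5/7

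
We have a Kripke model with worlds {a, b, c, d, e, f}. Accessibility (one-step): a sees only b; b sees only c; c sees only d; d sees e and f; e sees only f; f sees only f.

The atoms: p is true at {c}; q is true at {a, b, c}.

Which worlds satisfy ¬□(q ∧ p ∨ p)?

a: □(q ∧ p ∨ p) is F. ✓
b: □(q ∧ p ∨ p) is T. ✗
c: □(q ∧ p ∨ p) is F. ✓
d: □(q ∧ p ∨ p) is F. ✓
e: □(q ∧ p ∨ p) is F. ✓
f: □(q ∧ p ∨ p) is F. ✓

{a, c, d, e, f}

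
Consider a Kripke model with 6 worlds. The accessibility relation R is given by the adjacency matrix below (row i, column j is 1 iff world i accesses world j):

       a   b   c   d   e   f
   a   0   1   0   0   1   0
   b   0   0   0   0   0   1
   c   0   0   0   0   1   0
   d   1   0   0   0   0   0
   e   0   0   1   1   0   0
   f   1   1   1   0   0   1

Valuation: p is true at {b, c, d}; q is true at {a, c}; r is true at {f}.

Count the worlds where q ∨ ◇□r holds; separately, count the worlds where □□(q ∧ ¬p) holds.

For q ∨ ◇□r:
a: q is T, ◇□r is T. ✓
b: q is F, ◇□r is F. ✗
c: q is T, ◇□r is F. ✓
d: q is F, ◇□r is F. ✗
e: q is F, ◇□r is F. ✗
f: q is F, ◇□r is T. ✓
— 3 worlds.
For □□(q ∧ ¬p):
a: successors {b, e}; □(q ∧ ¬p) there: b:F, e:F. ✗
b: successors {f}; □(q ∧ ¬p) there: f:F. ✗
c: successors {e}; □(q ∧ ¬p) there: e:F. ✗
d: successors {a}; □(q ∧ ¬p) there: a:F. ✗
e: successors {c, d}; □(q ∧ ¬p) there: c:F, d:T. ✗
f: successors {a, b, c, f}; □(q ∧ ¬p) there: a:F, b:F, c:F, f:F. ✗
— 0 worlds.

3 and 0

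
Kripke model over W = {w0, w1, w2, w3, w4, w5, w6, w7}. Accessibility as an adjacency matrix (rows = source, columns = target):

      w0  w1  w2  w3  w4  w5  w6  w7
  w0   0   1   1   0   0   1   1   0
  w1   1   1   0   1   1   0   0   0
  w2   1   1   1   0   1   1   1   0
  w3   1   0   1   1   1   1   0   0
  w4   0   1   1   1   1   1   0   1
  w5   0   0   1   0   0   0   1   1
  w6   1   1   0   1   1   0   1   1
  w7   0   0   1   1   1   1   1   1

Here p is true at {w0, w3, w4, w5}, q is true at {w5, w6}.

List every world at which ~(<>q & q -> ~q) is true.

w0: <>q & q -> ~q is T. ✗
w1: <>q & q -> ~q is T. ✗
w2: <>q & q -> ~q is T. ✗
w3: <>q & q -> ~q is T. ✗
w4: <>q & q -> ~q is T. ✗
w5: <>q & q -> ~q is F. ✓
w6: <>q & q -> ~q is F. ✓
w7: <>q & q -> ~q is T. ✗

{w5, w6}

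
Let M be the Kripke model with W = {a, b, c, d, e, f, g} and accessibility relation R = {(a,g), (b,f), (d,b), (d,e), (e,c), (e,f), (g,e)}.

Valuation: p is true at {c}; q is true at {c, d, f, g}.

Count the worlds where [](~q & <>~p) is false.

3

a: successors {g}; ~q & <>~p there: g:F. ✗
b: successors {f}; ~q & <>~p there: f:F. ✗
c: no successors, so [](~q & <>~p) holds vacuously. ✓
d: successors {b, e}; ~q & <>~p there: b:T, e:T. ✓
e: successors {c, f}; ~q & <>~p there: c:F, f:F. ✗
f: no successors, so [](~q & <>~p) holds vacuously. ✓
g: successors {e}; ~q & <>~p there: e:T. ✓
Satisfying worlds: {c, d, f, g}.
So [](~q & <>~p) fails at the other 3 worlds.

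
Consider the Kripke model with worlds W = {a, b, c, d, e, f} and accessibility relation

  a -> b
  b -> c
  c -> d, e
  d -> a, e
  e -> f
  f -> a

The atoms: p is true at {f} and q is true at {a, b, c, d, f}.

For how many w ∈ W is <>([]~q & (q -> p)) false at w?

6

a: successors {b}; []~q & (q -> p) there: b:F. ✗
b: successors {c}; []~q & (q -> p) there: c:F. ✗
c: successors {d, e}; []~q & (q -> p) there: d:F, e:F. ✗
d: successors {a, e}; []~q & (q -> p) there: a:F, e:F. ✗
e: successors {f}; []~q & (q -> p) there: f:F. ✗
f: successors {a}; []~q & (q -> p) there: a:F. ✗
Satisfying worlds: ∅.
So <>([]~q & (q -> p)) fails at the other 6 worlds.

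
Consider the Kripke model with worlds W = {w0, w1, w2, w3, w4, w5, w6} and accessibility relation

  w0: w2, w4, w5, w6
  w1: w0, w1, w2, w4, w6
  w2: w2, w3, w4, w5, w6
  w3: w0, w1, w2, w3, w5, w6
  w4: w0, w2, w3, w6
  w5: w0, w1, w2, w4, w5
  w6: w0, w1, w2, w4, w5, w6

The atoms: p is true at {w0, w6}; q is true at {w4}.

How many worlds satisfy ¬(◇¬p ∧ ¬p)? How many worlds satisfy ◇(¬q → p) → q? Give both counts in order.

2 and 1

For ¬(◇¬p ∧ ¬p):
w0: ◇¬p ∧ ¬p is F. ✓
w1: ◇¬p ∧ ¬p is T. ✗
w2: ◇¬p ∧ ¬p is T. ✗
w3: ◇¬p ∧ ¬p is T. ✗
w4: ◇¬p ∧ ¬p is T. ✗
w5: ◇¬p ∧ ¬p is T. ✗
w6: ◇¬p ∧ ¬p is F. ✓
— 2 worlds.
For ◇(¬q → p) → q:
w0: ◇(¬q → p) is T, q is F. ✗
w1: ◇(¬q → p) is T, q is F. ✗
w2: ◇(¬q → p) is T, q is F. ✗
w3: ◇(¬q → p) is T, q is F. ✗
w4: ◇(¬q → p) is T, q is T. ✓
w5: ◇(¬q → p) is T, q is F. ✗
w6: ◇(¬q → p) is T, q is F. ✗
— 1 world.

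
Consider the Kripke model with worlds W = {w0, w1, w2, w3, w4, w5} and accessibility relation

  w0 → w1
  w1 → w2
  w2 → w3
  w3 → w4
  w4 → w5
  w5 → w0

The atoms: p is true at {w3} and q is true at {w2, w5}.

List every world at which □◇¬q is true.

{w1, w2, w4, w5}

w0: successors {w1}; ◇¬q there: w1:F. ✗
w1: successors {w2}; ◇¬q there: w2:T. ✓
w2: successors {w3}; ◇¬q there: w3:T. ✓
w3: successors {w4}; ◇¬q there: w4:F. ✗
w4: successors {w5}; ◇¬q there: w5:T. ✓
w5: successors {w0}; ◇¬q there: w0:T. ✓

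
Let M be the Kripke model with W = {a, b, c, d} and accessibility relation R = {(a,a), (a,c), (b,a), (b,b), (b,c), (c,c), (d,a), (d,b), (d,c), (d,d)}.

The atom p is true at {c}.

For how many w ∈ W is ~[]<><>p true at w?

0

a: []<><>p is T. ✗
b: []<><>p is T. ✗
c: []<><>p is T. ✗
d: []<><>p is T. ✗
Satisfying worlds: ∅.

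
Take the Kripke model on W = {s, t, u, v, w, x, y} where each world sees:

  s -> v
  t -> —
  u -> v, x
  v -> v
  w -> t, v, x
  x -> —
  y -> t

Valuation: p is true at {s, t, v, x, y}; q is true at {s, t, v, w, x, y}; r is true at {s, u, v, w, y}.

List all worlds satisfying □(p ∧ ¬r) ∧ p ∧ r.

s: □(p ∧ ¬r) is F, p ∧ r is T. ✗
t: □(p ∧ ¬r) is T, p ∧ r is F. ✗
u: □(p ∧ ¬r) is F, p ∧ r is F. ✗
v: □(p ∧ ¬r) is F, p ∧ r is T. ✗
w: □(p ∧ ¬r) is F, p ∧ r is F. ✗
x: □(p ∧ ¬r) is T, p ∧ r is F. ✗
y: □(p ∧ ¬r) is T, p ∧ r is T. ✓

{y}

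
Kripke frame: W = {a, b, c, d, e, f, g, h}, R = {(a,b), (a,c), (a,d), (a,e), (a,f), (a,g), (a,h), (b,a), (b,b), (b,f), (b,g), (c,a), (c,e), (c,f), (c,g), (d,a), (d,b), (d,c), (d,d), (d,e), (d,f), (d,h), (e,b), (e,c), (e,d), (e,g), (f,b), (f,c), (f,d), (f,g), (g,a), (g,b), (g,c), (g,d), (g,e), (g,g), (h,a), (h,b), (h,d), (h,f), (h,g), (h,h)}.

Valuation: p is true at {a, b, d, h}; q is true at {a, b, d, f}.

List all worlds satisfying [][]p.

a: successors {b, c, d, e, f, g, h}; []p there: b:F, c:F, d:F, e:F, f:F, g:F, h:F. ✗
b: successors {a, b, f, g}; []p there: a:F, b:F, f:F, g:F. ✗
c: successors {a, e, f, g}; []p there: a:F, e:F, f:F, g:F. ✗
d: successors {a, b, c, d, e, f, h}; []p there: a:F, b:F, c:F, d:F, e:F, f:F, h:F. ✗
e: successors {b, c, d, g}; []p there: b:F, c:F, d:F, g:F. ✗
f: successors {b, c, d, g}; []p there: b:F, c:F, d:F, g:F. ✗
g: successors {a, b, c, d, e, g}; []p there: a:F, b:F, c:F, d:F, e:F, g:F. ✗
h: successors {a, b, d, f, g, h}; []p there: a:F, b:F, d:F, f:F, g:F, h:F. ✗

∅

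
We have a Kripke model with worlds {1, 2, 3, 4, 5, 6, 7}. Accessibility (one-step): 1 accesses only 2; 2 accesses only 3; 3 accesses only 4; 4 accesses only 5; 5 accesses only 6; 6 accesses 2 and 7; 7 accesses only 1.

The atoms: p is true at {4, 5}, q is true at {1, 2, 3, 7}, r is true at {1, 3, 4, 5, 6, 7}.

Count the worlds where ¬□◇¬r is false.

2

1: □◇¬r is F. ✓
2: □◇¬r is F. ✓
3: □◇¬r is F. ✓
4: □◇¬r is F. ✓
5: □◇¬r is T. ✗
6: □◇¬r is F. ✓
7: □◇¬r is T. ✗
Satisfying worlds: {1, 2, 3, 4, 6}.
So ¬□◇¬r fails at the other 2 worlds.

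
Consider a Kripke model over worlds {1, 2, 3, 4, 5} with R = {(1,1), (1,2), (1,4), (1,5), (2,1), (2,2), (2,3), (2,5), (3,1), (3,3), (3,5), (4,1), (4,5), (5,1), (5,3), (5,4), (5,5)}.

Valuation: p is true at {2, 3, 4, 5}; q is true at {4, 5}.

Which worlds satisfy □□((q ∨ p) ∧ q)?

∅

1: successors {1, 2, 4, 5}; □((q ∨ p) ∧ q) there: 1:F, 2:F, 4:F, 5:F. ✗
2: successors {1, 2, 3, 5}; □((q ∨ p) ∧ q) there: 1:F, 2:F, 3:F, 5:F. ✗
3: successors {1, 3, 5}; □((q ∨ p) ∧ q) there: 1:F, 3:F, 5:F. ✗
4: successors {1, 5}; □((q ∨ p) ∧ q) there: 1:F, 5:F. ✗
5: successors {1, 3, 4, 5}; □((q ∨ p) ∧ q) there: 1:F, 3:F, 4:F, 5:F. ✗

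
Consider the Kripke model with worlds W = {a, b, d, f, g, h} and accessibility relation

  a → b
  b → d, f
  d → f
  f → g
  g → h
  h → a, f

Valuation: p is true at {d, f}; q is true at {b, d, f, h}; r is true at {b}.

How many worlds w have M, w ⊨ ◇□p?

a: successors {b}; □p there: b:T. ✓
b: successors {d, f}; □p there: d:T, f:F. ✓
d: successors {f}; □p there: f:F. ✗
f: successors {g}; □p there: g:F. ✗
g: successors {h}; □p there: h:F. ✗
h: successors {a, f}; □p there: a:F, f:F. ✗
Satisfying worlds: {a, b}.

2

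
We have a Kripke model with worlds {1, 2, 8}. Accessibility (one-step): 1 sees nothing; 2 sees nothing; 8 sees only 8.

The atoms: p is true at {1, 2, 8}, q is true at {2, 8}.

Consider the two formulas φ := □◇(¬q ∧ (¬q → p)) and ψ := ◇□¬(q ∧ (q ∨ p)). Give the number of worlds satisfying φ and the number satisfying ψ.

For □◇(¬q ∧ (¬q → p)):
1: no successors, so □◇(¬q ∧ (¬q → p)) holds vacuously. ✓
2: no successors, so □◇(¬q ∧ (¬q → p)) holds vacuously. ✓
8: successors {8}; ◇(¬q ∧ (¬q → p)) there: 8:F. ✗
— 2 worlds.
For ◇□¬(q ∧ (q ∨ p)):
1: no successors, so ◇□¬(q ∧ (q ∨ p)) fails. ✗
2: no successors, so ◇□¬(q ∧ (q ∨ p)) fails. ✗
8: successors {8}; □¬(q ∧ (q ∨ p)) there: 8:F. ✗
— 0 worlds.

2 and 0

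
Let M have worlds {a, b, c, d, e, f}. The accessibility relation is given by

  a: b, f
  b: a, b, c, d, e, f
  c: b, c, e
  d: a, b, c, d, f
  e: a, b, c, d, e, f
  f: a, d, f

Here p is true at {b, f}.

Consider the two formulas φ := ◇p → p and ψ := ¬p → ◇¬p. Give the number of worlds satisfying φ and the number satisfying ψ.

2 and 5

For ◇p → p:
a: ◇p is T, p is F. ✗
b: ◇p is T, p is T. ✓
c: ◇p is T, p is F. ✗
d: ◇p is T, p is F. ✗
e: ◇p is T, p is F. ✗
f: ◇p is T, p is T. ✓
— 2 worlds.
For ¬p → ◇¬p:
a: ¬p is T, ◇¬p is F. ✗
b: ¬p is F, ◇¬p is T. ✓
c: ¬p is T, ◇¬p is T. ✓
d: ¬p is T, ◇¬p is T. ✓
e: ¬p is T, ◇¬p is T. ✓
f: ¬p is F, ◇¬p is T. ✓
— 5 worlds.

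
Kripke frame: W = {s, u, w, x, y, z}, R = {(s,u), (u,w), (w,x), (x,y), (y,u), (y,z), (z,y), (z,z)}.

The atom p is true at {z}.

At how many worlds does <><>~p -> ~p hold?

5

s: <><>~p is T, ~p is T. ✓
u: <><>~p is T, ~p is T. ✓
w: <><>~p is T, ~p is T. ✓
x: <><>~p is T, ~p is T. ✓
y: <><>~p is T, ~p is T. ✓
z: <><>~p is T, ~p is F. ✗
Satisfying worlds: {s, u, w, x, y}.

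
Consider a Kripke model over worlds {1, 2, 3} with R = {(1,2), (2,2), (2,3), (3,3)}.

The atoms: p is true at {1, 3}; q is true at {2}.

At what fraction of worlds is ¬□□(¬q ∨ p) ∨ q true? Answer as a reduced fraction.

2/3

1: ¬□□(¬q ∨ p) is T, q is F. ✓
2: ¬□□(¬q ∨ p) is T, q is T. ✓
3: ¬□□(¬q ∨ p) is F, q is F. ✗
That's 2 of 3 worlds, so 2/3.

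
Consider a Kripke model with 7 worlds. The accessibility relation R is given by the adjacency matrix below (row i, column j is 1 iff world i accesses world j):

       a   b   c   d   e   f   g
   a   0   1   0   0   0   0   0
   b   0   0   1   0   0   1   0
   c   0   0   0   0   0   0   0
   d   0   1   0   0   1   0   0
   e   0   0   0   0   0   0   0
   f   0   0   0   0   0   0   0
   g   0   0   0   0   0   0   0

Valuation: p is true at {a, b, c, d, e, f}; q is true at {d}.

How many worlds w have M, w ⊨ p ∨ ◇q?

6

a: p is T, ◇q is F. ✓
b: p is T, ◇q is F. ✓
c: p is T, ◇q is F. ✓
d: p is T, ◇q is F. ✓
e: p is T, ◇q is F. ✓
f: p is T, ◇q is F. ✓
g: p is F, ◇q is F. ✗
Satisfying worlds: {a, b, c, d, e, f}.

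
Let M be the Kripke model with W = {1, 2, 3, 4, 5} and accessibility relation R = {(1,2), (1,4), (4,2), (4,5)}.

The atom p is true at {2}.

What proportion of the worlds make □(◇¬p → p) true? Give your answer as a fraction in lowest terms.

1: successors {2, 4}; ◇¬p → p there: 2:T, 4:F. ✗
2: no successors, so □(◇¬p → p) holds vacuously. ✓
3: no successors, so □(◇¬p → p) holds vacuously. ✓
4: successors {2, 5}; ◇¬p → p there: 2:T, 5:T. ✓
5: no successors, so □(◇¬p → p) holds vacuously. ✓
That's 4 of 5 worlds, so 4/5.

4/5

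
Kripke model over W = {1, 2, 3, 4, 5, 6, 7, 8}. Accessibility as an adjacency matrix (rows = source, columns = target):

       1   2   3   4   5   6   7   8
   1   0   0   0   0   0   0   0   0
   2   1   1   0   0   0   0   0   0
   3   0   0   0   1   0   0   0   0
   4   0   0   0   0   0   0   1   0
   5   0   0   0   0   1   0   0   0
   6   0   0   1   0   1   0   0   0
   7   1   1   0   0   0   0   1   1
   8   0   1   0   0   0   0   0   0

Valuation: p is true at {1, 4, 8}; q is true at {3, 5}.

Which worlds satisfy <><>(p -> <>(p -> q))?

1: no successors, so <><>(p -> <>(p -> q)) fails. ✗
2: successors {1, 2}; <>(p -> <>(p -> q)) there: 1:F, 2:T. ✓
3: successors {4}; <>(p -> <>(p -> q)) there: 4:T. ✓
4: successors {7}; <>(p -> <>(p -> q)) there: 7:T. ✓
5: successors {5}; <>(p -> <>(p -> q)) there: 5:T. ✓
6: successors {3, 5}; <>(p -> <>(p -> q)) there: 3:T, 5:T. ✓
7: successors {1, 2, 7, 8}; <>(p -> <>(p -> q)) there: 1:F, 2:T, 7:T, 8:T. ✓
8: successors {2}; <>(p -> <>(p -> q)) there: 2:T. ✓

{2, 3, 4, 5, 6, 7, 8}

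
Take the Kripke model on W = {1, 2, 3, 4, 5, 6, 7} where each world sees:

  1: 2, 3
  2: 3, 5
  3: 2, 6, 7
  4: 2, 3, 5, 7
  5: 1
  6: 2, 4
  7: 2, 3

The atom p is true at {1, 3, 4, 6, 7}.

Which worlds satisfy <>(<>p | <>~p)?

1: successors {2, 3}; <>p | <>~p there: 2:T, 3:T. ✓
2: successors {3, 5}; <>p | <>~p there: 3:T, 5:T. ✓
3: successors {2, 6, 7}; <>p | <>~p there: 2:T, 6:T, 7:T. ✓
4: successors {2, 3, 5, 7}; <>p | <>~p there: 2:T, 3:T, 5:T, 7:T. ✓
5: successors {1}; <>p | <>~p there: 1:T. ✓
6: successors {2, 4}; <>p | <>~p there: 2:T, 4:T. ✓
7: successors {2, 3}; <>p | <>~p there: 2:T, 3:T. ✓

{1, 2, 3, 4, 5, 6, 7}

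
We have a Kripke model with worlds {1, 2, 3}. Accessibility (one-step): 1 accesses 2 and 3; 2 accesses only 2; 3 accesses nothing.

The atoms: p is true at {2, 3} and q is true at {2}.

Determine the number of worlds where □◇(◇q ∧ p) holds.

2

1: successors {2, 3}; ◇(◇q ∧ p) there: 2:T, 3:F. ✗
2: successors {2}; ◇(◇q ∧ p) there: 2:T. ✓
3: no successors, so □◇(◇q ∧ p) holds vacuously. ✓
Satisfying worlds: {2, 3}.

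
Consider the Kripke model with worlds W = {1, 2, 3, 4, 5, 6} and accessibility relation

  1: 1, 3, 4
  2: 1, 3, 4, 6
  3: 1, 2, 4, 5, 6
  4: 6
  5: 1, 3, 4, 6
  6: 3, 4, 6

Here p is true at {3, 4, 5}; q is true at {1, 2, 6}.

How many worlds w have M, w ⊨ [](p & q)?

1: successors {1, 3, 4}; p & q there: 1:F, 3:F, 4:F. ✗
2: successors {1, 3, 4, 6}; p & q there: 1:F, 3:F, 4:F, 6:F. ✗
3: successors {1, 2, 4, 5, 6}; p & q there: 1:F, 2:F, 4:F, 5:F, 6:F. ✗
4: successors {6}; p & q there: 6:F. ✗
5: successors {1, 3, 4, 6}; p & q there: 1:F, 3:F, 4:F, 6:F. ✗
6: successors {3, 4, 6}; p & q there: 3:F, 4:F, 6:F. ✗
Satisfying worlds: ∅.

0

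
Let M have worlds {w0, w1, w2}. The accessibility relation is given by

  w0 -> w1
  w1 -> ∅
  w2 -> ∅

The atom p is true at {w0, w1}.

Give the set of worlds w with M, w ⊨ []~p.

w0: successors {w1}; ~p there: w1:F. ✗
w1: no successors, so []~p holds vacuously. ✓
w2: no successors, so []~p holds vacuously. ✓

{w1, w2}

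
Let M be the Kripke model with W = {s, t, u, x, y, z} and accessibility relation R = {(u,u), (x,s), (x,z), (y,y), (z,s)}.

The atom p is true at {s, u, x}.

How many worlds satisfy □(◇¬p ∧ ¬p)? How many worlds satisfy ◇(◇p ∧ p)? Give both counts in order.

For □(◇¬p ∧ ¬p):
s: no successors, so □(◇¬p ∧ ¬p) holds vacuously. ✓
t: no successors, so □(◇¬p ∧ ¬p) holds vacuously. ✓
u: successors {u}; ◇¬p ∧ ¬p there: u:F. ✗
x: successors {s, z}; ◇¬p ∧ ¬p there: s:F, z:F. ✗
y: successors {y}; ◇¬p ∧ ¬p there: y:T. ✓
z: successors {s}; ◇¬p ∧ ¬p there: s:F. ✗
— 3 worlds.
For ◇(◇p ∧ p):
s: no successors, so ◇(◇p ∧ p) fails. ✗
t: no successors, so ◇(◇p ∧ p) fails. ✗
u: successors {u}; ◇p ∧ p there: u:T. ✓
x: successors {s, z}; ◇p ∧ p there: s:F, z:F. ✗
y: successors {y}; ◇p ∧ p there: y:F. ✗
z: successors {s}; ◇p ∧ p there: s:F. ✗
— 1 world.

3 and 1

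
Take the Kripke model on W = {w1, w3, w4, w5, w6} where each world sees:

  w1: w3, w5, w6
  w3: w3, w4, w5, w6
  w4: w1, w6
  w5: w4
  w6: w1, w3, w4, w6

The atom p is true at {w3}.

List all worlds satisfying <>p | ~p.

{w1, w3, w4, w5, w6}

w1: <>p is T, ~p is T. ✓
w3: <>p is T, ~p is F. ✓
w4: <>p is F, ~p is T. ✓
w5: <>p is F, ~p is T. ✓
w6: <>p is T, ~p is T. ✓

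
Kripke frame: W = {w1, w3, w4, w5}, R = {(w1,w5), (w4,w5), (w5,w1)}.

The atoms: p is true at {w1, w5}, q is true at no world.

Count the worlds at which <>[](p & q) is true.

w1: successors {w5}; [](p & q) there: w5:F. ✗
w3: no successors, so <>[](p & q) fails. ✗
w4: successors {w5}; [](p & q) there: w5:F. ✗
w5: successors {w1}; [](p & q) there: w1:F. ✗
Satisfying worlds: ∅.

0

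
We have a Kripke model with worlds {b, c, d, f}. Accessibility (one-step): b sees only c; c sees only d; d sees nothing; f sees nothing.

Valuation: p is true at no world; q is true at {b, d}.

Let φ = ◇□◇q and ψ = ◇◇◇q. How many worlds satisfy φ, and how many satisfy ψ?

1 and 0

For ◇□◇q:
b: successors {c}; □◇q there: c:F. ✗
c: successors {d}; □◇q there: d:T. ✓
d: no successors, so ◇□◇q fails. ✗
f: no successors, so ◇□◇q fails. ✗
— 1 world.
For ◇◇◇q:
b: successors {c}; ◇◇q there: c:F. ✗
c: successors {d}; ◇◇q there: d:F. ✗
d: no successors, so ◇◇◇q fails. ✗
f: no successors, so ◇◇◇q fails. ✗
— 0 worlds.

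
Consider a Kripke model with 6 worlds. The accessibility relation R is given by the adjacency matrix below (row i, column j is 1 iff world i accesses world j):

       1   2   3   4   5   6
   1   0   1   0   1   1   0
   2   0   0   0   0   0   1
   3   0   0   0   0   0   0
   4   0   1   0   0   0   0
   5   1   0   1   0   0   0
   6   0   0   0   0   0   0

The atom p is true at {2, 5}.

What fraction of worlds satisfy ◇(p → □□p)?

1: successors {2, 4, 5}; p → □□p there: 2:T, 4:T, 5:F. ✓
2: successors {6}; p → □□p there: 6:T. ✓
3: no successors, so ◇(p → □□p) fails. ✗
4: successors {2}; p → □□p there: 2:T. ✓
5: successors {1, 3}; p → □□p there: 1:T, 3:T. ✓
6: no successors, so ◇(p → □□p) fails. ✗
That's 4 of 6 worlds, so 4/6 = 2/3.

2/3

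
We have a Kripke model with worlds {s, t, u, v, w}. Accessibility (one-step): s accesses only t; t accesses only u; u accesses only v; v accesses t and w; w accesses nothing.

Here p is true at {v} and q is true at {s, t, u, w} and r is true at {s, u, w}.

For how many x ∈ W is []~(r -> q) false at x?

4

s: successors {t}; ~(r -> q) there: t:F. ✗
t: successors {u}; ~(r -> q) there: u:F. ✗
u: successors {v}; ~(r -> q) there: v:F. ✗
v: successors {t, w}; ~(r -> q) there: t:F, w:F. ✗
w: no successors, so []~(r -> q) holds vacuously. ✓
Satisfying worlds: {w}.
So []~(r -> q) fails at the other 4 worlds.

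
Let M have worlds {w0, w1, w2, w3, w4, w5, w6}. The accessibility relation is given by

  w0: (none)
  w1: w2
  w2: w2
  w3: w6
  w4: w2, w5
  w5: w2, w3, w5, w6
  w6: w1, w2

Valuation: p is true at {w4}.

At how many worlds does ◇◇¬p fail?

1

w0: no successors, so ◇◇¬p fails. ✗
w1: successors {w2}; ◇¬p there: w2:T. ✓
w2: successors {w2}; ◇¬p there: w2:T. ✓
w3: successors {w6}; ◇¬p there: w6:T. ✓
w4: successors {w2, w5}; ◇¬p there: w2:T, w5:T. ✓
w5: successors {w2, w3, w5, w6}; ◇¬p there: w2:T, w3:T, w5:T, w6:T. ✓
w6: successors {w1, w2}; ◇¬p there: w1:T, w2:T. ✓
Satisfying worlds: {w1, w2, w3, w4, w5, w6}.
So ◇◇¬p fails at the other 1 world.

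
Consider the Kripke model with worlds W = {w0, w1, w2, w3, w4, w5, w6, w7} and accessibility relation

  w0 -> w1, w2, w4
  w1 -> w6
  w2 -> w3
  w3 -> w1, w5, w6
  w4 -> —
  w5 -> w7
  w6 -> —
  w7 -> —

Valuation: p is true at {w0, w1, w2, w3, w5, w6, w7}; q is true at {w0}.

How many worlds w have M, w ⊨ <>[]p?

5

w0: successors {w1, w2, w4}; []p there: w1:T, w2:T, w4:T. ✓
w1: successors {w6}; []p there: w6:T. ✓
w2: successors {w3}; []p there: w3:T. ✓
w3: successors {w1, w5, w6}; []p there: w1:T, w5:T, w6:T. ✓
w4: no successors, so <>[]p fails. ✗
w5: successors {w7}; []p there: w7:T. ✓
w6: no successors, so <>[]p fails. ✗
w7: no successors, so <>[]p fails. ✗
Satisfying worlds: {w0, w1, w2, w3, w5}.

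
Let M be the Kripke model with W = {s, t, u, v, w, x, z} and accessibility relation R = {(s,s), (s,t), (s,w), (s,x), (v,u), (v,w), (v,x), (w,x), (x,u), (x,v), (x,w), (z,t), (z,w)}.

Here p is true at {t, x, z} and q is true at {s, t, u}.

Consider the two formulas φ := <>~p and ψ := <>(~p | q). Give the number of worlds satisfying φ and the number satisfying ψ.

4 and 4

For <>~p:
s: successors {s, t, w, x}; ~p there: s:T, t:F, w:T, x:F. ✓
t: no successors, so <>~p fails. ✗
u: no successors, so <>~p fails. ✗
v: successors {u, w, x}; ~p there: u:T, w:T, x:F. ✓
w: successors {x}; ~p there: x:F. ✗
x: successors {u, v, w}; ~p there: u:T, v:T, w:T. ✓
z: successors {t, w}; ~p there: t:F, w:T. ✓
— 4 worlds.
For <>(~p | q):
s: successors {s, t, w, x}; ~p | q there: s:T, t:T, w:T, x:F. ✓
t: no successors, so <>(~p | q) fails. ✗
u: no successors, so <>(~p | q) fails. ✗
v: successors {u, w, x}; ~p | q there: u:T, w:T, x:F. ✓
w: successors {x}; ~p | q there: x:F. ✗
x: successors {u, v, w}; ~p | q there: u:T, v:T, w:T. ✓
z: successors {t, w}; ~p | q there: t:T, w:T. ✓
— 4 worlds.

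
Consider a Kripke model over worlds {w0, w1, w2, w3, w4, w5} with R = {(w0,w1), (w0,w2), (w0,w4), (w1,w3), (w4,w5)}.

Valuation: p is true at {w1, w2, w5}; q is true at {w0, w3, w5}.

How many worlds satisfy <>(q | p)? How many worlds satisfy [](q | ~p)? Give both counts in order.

3 and 5

For <>(q | p):
w0: successors {w1, w2, w4}; q | p there: w1:T, w2:T, w4:F. ✓
w1: successors {w3}; q | p there: w3:T. ✓
w2: no successors, so <>(q | p) fails. ✗
w3: no successors, so <>(q | p) fails. ✗
w4: successors {w5}; q | p there: w5:T. ✓
w5: no successors, so <>(q | p) fails. ✗
— 3 worlds.
For [](q | ~p):
w0: successors {w1, w2, w4}; q | ~p there: w1:F, w2:F, w4:T. ✗
w1: successors {w3}; q | ~p there: w3:T. ✓
w2: no successors, so [](q | ~p) holds vacuously. ✓
w3: no successors, so [](q | ~p) holds vacuously. ✓
w4: successors {w5}; q | ~p there: w5:T. ✓
w5: no successors, so [](q | ~p) holds vacuously. ✓
— 5 worlds.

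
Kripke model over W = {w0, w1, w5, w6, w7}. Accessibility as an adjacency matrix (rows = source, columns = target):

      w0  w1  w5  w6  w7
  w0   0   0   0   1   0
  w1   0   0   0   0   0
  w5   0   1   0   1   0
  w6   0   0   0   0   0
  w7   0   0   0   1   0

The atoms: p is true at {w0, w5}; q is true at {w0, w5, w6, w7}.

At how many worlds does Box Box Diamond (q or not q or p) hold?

w0: successors {w6}; Box Diamond (q or not q or p) there: w6:T. ✓
w1: no successors, so Box Box Diamond (q or not q or p) holds vacuously. ✓
w5: successors {w1, w6}; Box Diamond (q or not q or p) there: w1:T, w6:T. ✓
w6: no successors, so Box Box Diamond (q or not q or p) holds vacuously. ✓
w7: successors {w6}; Box Diamond (q or not q or p) there: w6:T. ✓
Satisfying worlds: {w0, w1, w5, w6, w7}.

5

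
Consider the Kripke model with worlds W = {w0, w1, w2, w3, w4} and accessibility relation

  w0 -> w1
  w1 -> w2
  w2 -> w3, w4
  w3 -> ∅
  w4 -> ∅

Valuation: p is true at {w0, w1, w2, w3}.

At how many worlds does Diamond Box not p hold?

w0: successors {w1}; Box not p there: w1:F. ✗
w1: successors {w2}; Box not p there: w2:F. ✗
w2: successors {w3, w4}; Box not p there: w3:T, w4:T. ✓
w3: no successors, so Diamond Box not p fails. ✗
w4: no successors, so Diamond Box not p fails. ✗
Satisfying worlds: {w2}.

1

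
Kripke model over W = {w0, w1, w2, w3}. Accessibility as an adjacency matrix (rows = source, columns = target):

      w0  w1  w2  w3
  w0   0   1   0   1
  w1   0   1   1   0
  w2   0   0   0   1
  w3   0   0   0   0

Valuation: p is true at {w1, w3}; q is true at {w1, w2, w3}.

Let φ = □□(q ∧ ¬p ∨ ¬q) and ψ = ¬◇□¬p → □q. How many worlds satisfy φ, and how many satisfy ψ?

2 and 4

For □□(q ∧ ¬p ∨ ¬q):
w0: successors {w1, w3}; □(q ∧ ¬p ∨ ¬q) there: w1:F, w3:T. ✗
w1: successors {w1, w2}; □(q ∧ ¬p ∨ ¬q) there: w1:F, w2:F. ✗
w2: successors {w3}; □(q ∧ ¬p ∨ ¬q) there: w3:T. ✓
w3: no successors, so □□(q ∧ ¬p ∨ ¬q) holds vacuously. ✓
— 2 worlds.
For ¬◇□¬p → □q:
w0: ¬◇□¬p is F, □q is T. ✓
w1: ¬◇□¬p is T, □q is T. ✓
w2: ¬◇□¬p is F, □q is T. ✓
w3: ¬◇□¬p is T, □q is T. ✓
— 4 worlds.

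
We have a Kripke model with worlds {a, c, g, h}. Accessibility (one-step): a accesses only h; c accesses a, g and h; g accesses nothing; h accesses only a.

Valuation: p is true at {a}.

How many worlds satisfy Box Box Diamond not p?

2

a: successors {h}; Box Diamond not p there: h:T. ✓
c: successors {a, g, h}; Box Diamond not p there: a:F, g:T, h:T. ✗
g: no successors, so Box Box Diamond not p holds vacuously. ✓
h: successors {a}; Box Diamond not p there: a:F. ✗
Satisfying worlds: {a, g}.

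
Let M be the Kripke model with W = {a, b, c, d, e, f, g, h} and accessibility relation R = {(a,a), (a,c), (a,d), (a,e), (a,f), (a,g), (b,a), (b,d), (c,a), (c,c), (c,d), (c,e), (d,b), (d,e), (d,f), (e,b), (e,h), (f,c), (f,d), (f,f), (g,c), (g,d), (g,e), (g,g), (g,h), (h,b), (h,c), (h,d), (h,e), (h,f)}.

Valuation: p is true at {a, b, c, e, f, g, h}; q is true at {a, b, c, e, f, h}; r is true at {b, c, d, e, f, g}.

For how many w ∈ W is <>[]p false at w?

a: successors {a, c, d, e, f, g}; []p there: a:F, c:F, d:T, e:T, f:F, g:F. ✓
b: successors {a, d}; []p there: a:F, d:T. ✓
c: successors {a, c, d, e}; []p there: a:F, c:F, d:T, e:T. ✓
d: successors {b, e, f}; []p there: b:F, e:T, f:F. ✓
e: successors {b, h}; []p there: b:F, h:F. ✗
f: successors {c, d, f}; []p there: c:F, d:T, f:F. ✓
g: successors {c, d, e, g, h}; []p there: c:F, d:T, e:T, g:F, h:F. ✓
h: successors {b, c, d, e, f}; []p there: b:F, c:F, d:T, e:T, f:F. ✓
Satisfying worlds: {a, b, c, d, f, g, h}.
So <>[]p fails at the other 1 world.

1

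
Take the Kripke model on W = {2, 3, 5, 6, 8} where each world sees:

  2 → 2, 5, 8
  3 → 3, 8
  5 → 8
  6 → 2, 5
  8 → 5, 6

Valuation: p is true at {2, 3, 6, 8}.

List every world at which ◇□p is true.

2: successors {2, 5, 8}; □p there: 2:F, 5:T, 8:F. ✓
3: successors {3, 8}; □p there: 3:T, 8:F. ✓
5: successors {8}; □p there: 8:F. ✗
6: successors {2, 5}; □p there: 2:F, 5:T. ✓
8: successors {5, 6}; □p there: 5:T, 6:F. ✓

{2, 3, 6, 8}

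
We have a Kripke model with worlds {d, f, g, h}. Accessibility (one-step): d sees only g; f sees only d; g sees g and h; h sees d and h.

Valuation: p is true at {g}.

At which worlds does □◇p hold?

{d, f}

d: successors {g}; ◇p there: g:T. ✓
f: successors {d}; ◇p there: d:T. ✓
g: successors {g, h}; ◇p there: g:T, h:F. ✗
h: successors {d, h}; ◇p there: d:T, h:F. ✗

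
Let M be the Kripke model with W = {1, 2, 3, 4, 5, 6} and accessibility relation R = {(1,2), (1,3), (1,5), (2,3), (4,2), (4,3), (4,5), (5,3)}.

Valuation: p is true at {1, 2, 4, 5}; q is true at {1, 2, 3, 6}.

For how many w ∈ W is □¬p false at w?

1: successors {2, 3, 5}; ¬p there: 2:F, 3:T, 5:F. ✗
2: successors {3}; ¬p there: 3:T. ✓
3: no successors, so □¬p holds vacuously. ✓
4: successors {2, 3, 5}; ¬p there: 2:F, 3:T, 5:F. ✗
5: successors {3}; ¬p there: 3:T. ✓
6: no successors, so □¬p holds vacuously. ✓
Satisfying worlds: {2, 3, 5, 6}.
So □¬p fails at the other 2 worlds.

2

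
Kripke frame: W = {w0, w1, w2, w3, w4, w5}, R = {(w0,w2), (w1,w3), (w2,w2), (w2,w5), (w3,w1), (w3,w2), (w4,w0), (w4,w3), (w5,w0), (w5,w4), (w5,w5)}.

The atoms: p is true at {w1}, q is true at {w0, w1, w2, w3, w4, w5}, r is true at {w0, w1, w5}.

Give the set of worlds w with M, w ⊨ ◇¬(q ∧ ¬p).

{w3}

w0: successors {w2}; ¬(q ∧ ¬p) there: w2:F. ✗
w1: successors {w3}; ¬(q ∧ ¬p) there: w3:F. ✗
w2: successors {w2, w5}; ¬(q ∧ ¬p) there: w2:F, w5:F. ✗
w3: successors {w1, w2}; ¬(q ∧ ¬p) there: w1:T, w2:F. ✓
w4: successors {w0, w3}; ¬(q ∧ ¬p) there: w0:F, w3:F. ✗
w5: successors {w0, w4, w5}; ¬(q ∧ ¬p) there: w0:F, w4:F, w5:F. ✗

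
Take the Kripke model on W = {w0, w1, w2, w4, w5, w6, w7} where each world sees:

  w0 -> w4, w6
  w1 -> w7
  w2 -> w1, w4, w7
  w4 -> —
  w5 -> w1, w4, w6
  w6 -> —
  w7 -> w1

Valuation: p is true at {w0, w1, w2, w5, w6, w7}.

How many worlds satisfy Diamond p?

w0: successors {w4, w6}; p there: w4:F, w6:T. ✓
w1: successors {w7}; p there: w7:T. ✓
w2: successors {w1, w4, w7}; p there: w1:T, w4:F, w7:T. ✓
w4: no successors, so Diamond p fails. ✗
w5: successors {w1, w4, w6}; p there: w1:T, w4:F, w6:T. ✓
w6: no successors, so Diamond p fails. ✗
w7: successors {w1}; p there: w1:T. ✓
Satisfying worlds: {w0, w1, w2, w5, w7}.

5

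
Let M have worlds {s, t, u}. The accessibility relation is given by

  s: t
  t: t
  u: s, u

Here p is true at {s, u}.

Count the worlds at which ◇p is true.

s: successors {t}; p there: t:F. ✗
t: successors {t}; p there: t:F. ✗
u: successors {s, u}; p there: s:T, u:T. ✓
Satisfying worlds: {u}.

1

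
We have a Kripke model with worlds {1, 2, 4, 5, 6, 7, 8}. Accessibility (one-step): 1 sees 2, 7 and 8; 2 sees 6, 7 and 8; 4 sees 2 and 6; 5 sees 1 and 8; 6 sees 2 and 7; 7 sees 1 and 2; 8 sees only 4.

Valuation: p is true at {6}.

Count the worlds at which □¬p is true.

1: successors {2, 7, 8}; ¬p there: 2:T, 7:T, 8:T. ✓
2: successors {6, 7, 8}; ¬p there: 6:F, 7:T, 8:T. ✗
4: successors {2, 6}; ¬p there: 2:T, 6:F. ✗
5: successors {1, 8}; ¬p there: 1:T, 8:T. ✓
6: successors {2, 7}; ¬p there: 2:T, 7:T. ✓
7: successors {1, 2}; ¬p there: 1:T, 2:T. ✓
8: successors {4}; ¬p there: 4:T. ✓
Satisfying worlds: {1, 5, 6, 7, 8}.

5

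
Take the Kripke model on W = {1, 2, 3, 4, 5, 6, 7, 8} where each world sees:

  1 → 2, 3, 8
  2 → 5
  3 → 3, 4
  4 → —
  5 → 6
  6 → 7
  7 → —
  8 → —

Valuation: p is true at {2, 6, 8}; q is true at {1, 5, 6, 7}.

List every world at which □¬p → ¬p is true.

{1, 3, 4, 5, 7}

1: □¬p is F, ¬p is T. ✓
2: □¬p is T, ¬p is F. ✗
3: □¬p is T, ¬p is T. ✓
4: □¬p is T, ¬p is T. ✓
5: □¬p is F, ¬p is T. ✓
6: □¬p is T, ¬p is F. ✗
7: □¬p is T, ¬p is T. ✓
8: □¬p is T, ¬p is F. ✗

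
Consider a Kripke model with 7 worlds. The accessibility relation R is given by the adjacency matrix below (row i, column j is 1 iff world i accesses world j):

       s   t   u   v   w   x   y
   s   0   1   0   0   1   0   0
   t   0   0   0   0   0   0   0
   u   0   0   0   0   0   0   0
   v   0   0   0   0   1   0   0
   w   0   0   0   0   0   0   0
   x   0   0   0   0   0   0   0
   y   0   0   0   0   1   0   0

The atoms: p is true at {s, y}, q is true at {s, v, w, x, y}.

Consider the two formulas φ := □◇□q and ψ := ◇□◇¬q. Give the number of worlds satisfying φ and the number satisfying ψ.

4 and 3

For □◇□q:
s: successors {t, w}; ◇□q there: t:F, w:F. ✗
t: no successors, so □◇□q holds vacuously. ✓
u: no successors, so □◇□q holds vacuously. ✓
v: successors {w}; ◇□q there: w:F. ✗
w: no successors, so □◇□q holds vacuously. ✓
x: no successors, so □◇□q holds vacuously. ✓
y: successors {w}; ◇□q there: w:F. ✗
— 4 worlds.
For ◇□◇¬q:
s: successors {t, w}; □◇¬q there: t:T, w:T. ✓
t: no successors, so ◇□◇¬q fails. ✗
u: no successors, so ◇□◇¬q fails. ✗
v: successors {w}; □◇¬q there: w:T. ✓
w: no successors, so ◇□◇¬q fails. ✗
x: no successors, so ◇□◇¬q fails. ✗
y: successors {w}; □◇¬q there: w:T. ✓
— 3 worlds.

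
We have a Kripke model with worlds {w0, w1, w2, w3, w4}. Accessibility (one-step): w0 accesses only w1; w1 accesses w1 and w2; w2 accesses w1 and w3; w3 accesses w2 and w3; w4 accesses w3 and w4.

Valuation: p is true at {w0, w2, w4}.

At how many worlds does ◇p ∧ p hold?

w0: ◇p is F, p is T. ✗
w1: ◇p is T, p is F. ✗
w2: ◇p is F, p is T. ✗
w3: ◇p is T, p is F. ✗
w4: ◇p is T, p is T. ✓
Satisfying worlds: {w4}.

1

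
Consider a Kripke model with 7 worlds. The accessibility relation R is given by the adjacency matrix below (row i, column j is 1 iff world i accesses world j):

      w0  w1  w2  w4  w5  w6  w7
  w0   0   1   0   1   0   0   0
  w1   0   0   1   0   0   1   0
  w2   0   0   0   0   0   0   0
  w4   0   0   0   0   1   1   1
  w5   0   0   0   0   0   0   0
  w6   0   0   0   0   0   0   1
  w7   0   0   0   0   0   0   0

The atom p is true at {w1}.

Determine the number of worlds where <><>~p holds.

w0: successors {w1, w4}; <>~p there: w1:T, w4:T. ✓
w1: successors {w2, w6}; <>~p there: w2:F, w6:T. ✓
w2: no successors, so <><>~p fails. ✗
w4: successors {w5, w6, w7}; <>~p there: w5:F, w6:T, w7:F. ✓
w5: no successors, so <><>~p fails. ✗
w6: successors {w7}; <>~p there: w7:F. ✗
w7: no successors, so <><>~p fails. ✗
Satisfying worlds: {w0, w1, w4}.

3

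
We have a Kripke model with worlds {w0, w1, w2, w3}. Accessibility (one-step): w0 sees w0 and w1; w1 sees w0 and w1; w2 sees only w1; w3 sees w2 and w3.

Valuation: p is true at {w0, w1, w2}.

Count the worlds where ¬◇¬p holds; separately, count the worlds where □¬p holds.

For ¬◇¬p:
w0: ◇¬p is F. ✓
w1: ◇¬p is F. ✓
w2: ◇¬p is F. ✓
w3: ◇¬p is T. ✗
— 3 worlds.
For □¬p:
w0: successors {w0, w1}; ¬p there: w0:F, w1:F. ✗
w1: successors {w0, w1}; ¬p there: w0:F, w1:F. ✗
w2: successors {w1}; ¬p there: w1:F. ✗
w3: successors {w2, w3}; ¬p there: w2:F, w3:T. ✗
— 0 worlds.

3 and 0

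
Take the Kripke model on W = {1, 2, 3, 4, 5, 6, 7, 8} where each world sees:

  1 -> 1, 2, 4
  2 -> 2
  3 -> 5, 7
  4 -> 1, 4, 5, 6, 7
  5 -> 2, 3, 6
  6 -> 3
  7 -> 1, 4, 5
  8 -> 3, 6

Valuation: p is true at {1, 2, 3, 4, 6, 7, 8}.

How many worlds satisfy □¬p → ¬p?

1: □¬p is F, ¬p is F. ✓
2: □¬p is F, ¬p is F. ✓
3: □¬p is F, ¬p is F. ✓
4: □¬p is F, ¬p is F. ✓
5: □¬p is F, ¬p is T. ✓
6: □¬p is F, ¬p is F. ✓
7: □¬p is F, ¬p is F. ✓
8: □¬p is F, ¬p is F. ✓
Satisfying worlds: {1, 2, 3, 4, 5, 6, 7, 8}.

8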